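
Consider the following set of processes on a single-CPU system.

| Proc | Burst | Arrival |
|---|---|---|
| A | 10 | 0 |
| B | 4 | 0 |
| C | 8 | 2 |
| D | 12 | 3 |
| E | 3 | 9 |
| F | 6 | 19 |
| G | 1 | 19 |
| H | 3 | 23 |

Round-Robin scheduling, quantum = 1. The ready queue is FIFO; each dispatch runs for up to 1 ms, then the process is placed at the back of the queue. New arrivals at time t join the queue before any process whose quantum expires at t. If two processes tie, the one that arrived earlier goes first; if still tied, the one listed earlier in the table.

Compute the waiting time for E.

10

Schedule: | A 0-1 | B 1-2 | A 2-3 | C 3-4 | B 4-5 | D 5-6 | A 6-7 | C 7-8 | B 8-9 | D 9-10 | A 10-11 | C 11-12 | E 12-13 | B 13-14 | D 14-15 | A 15-16 | C 16-17 | E 17-18 | D 18-19 | A 19-20 | C 20-21 | E 21-22 | F 22-23 | G 23-24 | D 24-25 | A 25-26 | C 26-27 | H 27-28 | F 28-29 | D 29-30 | A 30-31 | C 31-32 | H 32-33 | F 33-34 | D 34-35 | A 35-36 | C 36-37 | H 37-38 | F 38-39 | D 39-40 | A 40-41 | F 41-42 | D 42-43 | F 43-44 | D 44-47 |
Completion: A=41  B=14  C=37  D=47  E=22  F=44  G=24  H=38
Waiting(E) = turnaround − burst = 13 − 3 = 10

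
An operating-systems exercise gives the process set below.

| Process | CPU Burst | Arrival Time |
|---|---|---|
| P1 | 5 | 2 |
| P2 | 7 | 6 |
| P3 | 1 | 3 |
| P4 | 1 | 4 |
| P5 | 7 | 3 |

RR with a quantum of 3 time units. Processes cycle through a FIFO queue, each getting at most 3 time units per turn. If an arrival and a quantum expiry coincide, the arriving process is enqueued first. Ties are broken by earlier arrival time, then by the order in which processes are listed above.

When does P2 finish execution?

23

Gantt: | idle 0-2 | P1 2-5 | P3 5-6 | P5 6-9 | P4 9-10 | P1 10-12 | P2 12-15 | P5 15-18 | P2 18-21 | P5 21-22 | P2 22-23 |
Completion: P1=12  P2=23  P3=6  P4=10  P5=22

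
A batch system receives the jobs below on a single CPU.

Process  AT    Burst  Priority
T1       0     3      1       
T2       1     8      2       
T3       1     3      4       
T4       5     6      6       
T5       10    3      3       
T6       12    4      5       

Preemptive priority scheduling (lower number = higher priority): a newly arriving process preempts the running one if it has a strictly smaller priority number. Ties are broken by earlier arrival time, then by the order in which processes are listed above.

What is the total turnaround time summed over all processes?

64

Gantt: | T1 0-3 | T2 3-11 | T5 11-14 | T3 14-17 | T6 17-21 | T4 21-27 |
Completion: T1=3  T2=11  T3=17  T4=27  T5=14  T6=21
Turnaround (C−A): T1=3  T2=10  T3=16  T4=22  T5=4  T6=9
Turnaround = completion − arrival: T1=3, T2=10, T3=16, T4=22, T5=4, T6=9
Total turnaround = 3 + 10 + 16 + 22 + 4 + 9 = 64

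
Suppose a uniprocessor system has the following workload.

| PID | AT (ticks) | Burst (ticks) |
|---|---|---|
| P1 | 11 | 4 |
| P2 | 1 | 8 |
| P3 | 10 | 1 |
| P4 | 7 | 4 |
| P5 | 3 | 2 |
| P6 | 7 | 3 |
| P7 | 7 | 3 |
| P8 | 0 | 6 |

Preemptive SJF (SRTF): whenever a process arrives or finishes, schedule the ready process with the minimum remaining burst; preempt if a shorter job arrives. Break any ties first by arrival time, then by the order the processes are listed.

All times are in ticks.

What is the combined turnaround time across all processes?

Timeline: | P8 0-3 | P5 3-5 | P8 5-8 | P6 8-11 | P3 11-12 | P7 12-15 | P4 15-19 | P1 19-23 | P2 23-31 |
Completion: P1=23  P2=31  P3=12  P4=19  P5=5  P6=11  P7=15  P8=8
Turnaround = completion − arrival: P1=12, P2=30, P3=2, P4=12, P5=2, P6=4, P7=8, P8=8
Total turnaround = 12 + 30 + 2 + 12 + 2 + 4 + 8 + 8 = 78

78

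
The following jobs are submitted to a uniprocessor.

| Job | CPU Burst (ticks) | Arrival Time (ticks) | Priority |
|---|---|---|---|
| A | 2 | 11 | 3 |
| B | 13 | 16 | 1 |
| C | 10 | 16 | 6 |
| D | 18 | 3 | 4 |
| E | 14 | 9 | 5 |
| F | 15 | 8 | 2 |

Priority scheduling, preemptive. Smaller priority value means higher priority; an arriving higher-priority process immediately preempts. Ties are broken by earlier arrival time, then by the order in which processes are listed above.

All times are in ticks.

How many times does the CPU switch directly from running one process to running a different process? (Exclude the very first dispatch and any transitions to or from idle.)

Timeline: | idle 0-3 | D 3-8 | F 8-16 | B 16-29 | F 29-36 | A 36-38 | D 38-51 | E 51-65 | C 65-75 |
Completion: A=38  B=29  C=75  D=51  E=65  F=36
Turnaround (C−A): A=27  B=13  C=59  D=48  E=56  F=28

7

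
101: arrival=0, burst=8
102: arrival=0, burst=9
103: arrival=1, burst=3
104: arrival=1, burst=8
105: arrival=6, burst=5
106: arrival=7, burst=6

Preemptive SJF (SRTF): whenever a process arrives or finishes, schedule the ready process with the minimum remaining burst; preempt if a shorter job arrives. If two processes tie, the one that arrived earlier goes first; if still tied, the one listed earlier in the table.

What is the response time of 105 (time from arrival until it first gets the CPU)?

5

Gantt: | 101 0-1 | 103 1-4 | 101 4-11 | 105 11-16 | 106 16-22 | 104 22-30 | 102 30-39 |
Completion: 101=11  102=39  103=4  104=30  105=16  106=22
Response(105) = first start − arrival = 11 − 6 = 5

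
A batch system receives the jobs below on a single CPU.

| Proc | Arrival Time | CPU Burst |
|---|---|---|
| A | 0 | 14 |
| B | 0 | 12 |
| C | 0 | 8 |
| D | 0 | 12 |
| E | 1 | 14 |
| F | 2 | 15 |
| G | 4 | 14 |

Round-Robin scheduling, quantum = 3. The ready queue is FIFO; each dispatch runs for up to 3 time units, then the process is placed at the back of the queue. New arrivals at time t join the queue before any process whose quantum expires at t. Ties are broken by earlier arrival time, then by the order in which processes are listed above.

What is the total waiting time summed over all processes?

Schedule: | A 0-3 | B 3-6 | C 6-9 | D 9-12 | E 12-15 | F 15-18 | A 18-21 | G 21-24 | B 24-27 | C 27-30 | D 30-33 | E 33-36 | F 36-39 | A 39-42 | G 42-45 | B 45-48 | C 48-50 | D 50-53 | E 53-56 | F 56-59 | A 59-62 | G 62-65 | B 65-68 | D 68-71 | E 71-74 | F 74-77 | A 77-79 | G 79-82 | E 82-84 | F 84-87 | G 87-89 |
Completion: A=79  B=68  C=50  D=71  E=84  F=87  G=89
Waiting = turnaround − burst: A=65, B=56, C=42, D=59, E=69, F=70, G=71
Total waiting = 65 + 56 + 42 + 59 + 69 + 70 + 71 = 432

432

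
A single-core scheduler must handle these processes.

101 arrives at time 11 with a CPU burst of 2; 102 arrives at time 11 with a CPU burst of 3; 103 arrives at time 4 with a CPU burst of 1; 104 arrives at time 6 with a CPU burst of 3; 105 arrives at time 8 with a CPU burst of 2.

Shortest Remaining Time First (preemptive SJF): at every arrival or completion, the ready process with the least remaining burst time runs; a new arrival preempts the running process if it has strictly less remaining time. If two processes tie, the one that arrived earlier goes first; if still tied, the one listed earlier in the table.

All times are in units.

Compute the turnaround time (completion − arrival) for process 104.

3

Gantt: | idle 0-4 | 103 4-5 | idle 5-6 | 104 6-9 | 105 9-11 | 101 11-13 | 102 13-16 |
Completion: 101=13  102=16  103=5  104=9  105=11
Turnaround (C−A): 101=2  102=5  103=1  104=3  105=3
Turnaround(104) = completion − arrival = 9 − 6 = 3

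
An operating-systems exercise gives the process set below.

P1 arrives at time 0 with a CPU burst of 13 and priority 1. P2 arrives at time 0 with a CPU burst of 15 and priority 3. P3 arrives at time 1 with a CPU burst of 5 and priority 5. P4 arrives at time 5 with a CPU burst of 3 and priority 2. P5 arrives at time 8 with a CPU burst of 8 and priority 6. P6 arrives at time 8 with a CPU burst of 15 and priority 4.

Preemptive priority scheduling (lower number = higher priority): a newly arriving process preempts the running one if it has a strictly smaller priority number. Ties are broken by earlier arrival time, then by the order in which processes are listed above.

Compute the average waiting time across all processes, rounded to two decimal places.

22.50

Timeline: | P1 0-13 | P4 13-16 | P2 16-31 | P6 31-46 | P3 46-51 | P5 51-59 |
Completion: P1=13  P2=31  P3=51  P4=16  P5=59  P6=46
Turnaround (C−A): P1=13  P2=31  P3=50  P4=11  P5=51  P6=38
Waiting times: P1=0, P2=16, P3=45, P4=8, P5=43, P6=23
Average waiting = (0+16+45+8+43+23) / 6 = 135/6 = 22.50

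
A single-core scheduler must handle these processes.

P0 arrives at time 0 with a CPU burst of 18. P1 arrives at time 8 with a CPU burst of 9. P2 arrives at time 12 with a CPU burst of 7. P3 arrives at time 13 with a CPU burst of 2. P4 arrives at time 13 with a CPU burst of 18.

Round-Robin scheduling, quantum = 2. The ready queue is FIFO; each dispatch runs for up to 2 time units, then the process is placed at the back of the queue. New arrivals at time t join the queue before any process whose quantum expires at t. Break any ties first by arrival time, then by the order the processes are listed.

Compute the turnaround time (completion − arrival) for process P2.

Schedule: | P0 0-8 | P1 8-10 | P0 10-12 | P1 12-14 | P2 14-16 | P0 16-18 | P3 18-20 | P4 20-22 | P1 22-24 | P2 24-26 | P0 26-28 | P4 28-30 | P1 30-32 | P2 32-34 | P0 34-36 | P4 36-38 | P1 38-39 | P2 39-40 | P0 40-42 | P4 42-54 |
Completion: P0=42  P1=39  P2=40  P3=20  P4=54
Turnaround (C−A): P0=42  P1=31  P2=28  P3=7  P4=41
Turnaround(P2) = completion − arrival = 40 − 12 = 28

28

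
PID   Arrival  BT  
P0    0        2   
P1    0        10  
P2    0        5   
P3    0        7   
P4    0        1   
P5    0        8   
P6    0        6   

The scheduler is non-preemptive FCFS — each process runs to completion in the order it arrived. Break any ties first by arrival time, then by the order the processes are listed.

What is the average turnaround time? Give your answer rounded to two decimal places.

21.71

Schedule: | P0 0-2 | P1 2-12 | P2 12-17 | P3 17-24 | P4 24-25 | P5 25-33 | P6 33-39 |
Completion: P0=2  P1=12  P2=17  P3=24  P4=25  P5=33  P6=39
Turnaround times: P0=2, P1=12, P2=17, P3=24, P4=25, P5=33, P6=39
Average turnaround = (2+12+17+24+25+33+39) / 7 = 152/7 = 21.71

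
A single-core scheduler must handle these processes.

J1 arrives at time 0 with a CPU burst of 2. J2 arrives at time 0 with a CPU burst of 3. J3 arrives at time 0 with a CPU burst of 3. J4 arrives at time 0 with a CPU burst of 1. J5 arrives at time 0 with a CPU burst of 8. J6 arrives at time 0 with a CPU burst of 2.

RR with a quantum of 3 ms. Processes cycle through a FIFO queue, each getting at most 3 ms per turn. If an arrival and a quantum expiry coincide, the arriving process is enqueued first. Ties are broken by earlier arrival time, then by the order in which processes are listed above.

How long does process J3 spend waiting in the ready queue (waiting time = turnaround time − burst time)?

5

Gantt: | J1 0-2 | J2 2-5 | J3 5-8 | J4 8-9 | J5 9-12 | J6 12-14 | J5 14-19 |
Completion: J1=2  J2=5  J3=8  J4=9  J5=19  J6=14
Turnaround (C−A): J1=2  J2=5  J3=8  J4=9  J5=19  J6=14
Waiting(J3) = turnaround − burst = 8 − 3 = 5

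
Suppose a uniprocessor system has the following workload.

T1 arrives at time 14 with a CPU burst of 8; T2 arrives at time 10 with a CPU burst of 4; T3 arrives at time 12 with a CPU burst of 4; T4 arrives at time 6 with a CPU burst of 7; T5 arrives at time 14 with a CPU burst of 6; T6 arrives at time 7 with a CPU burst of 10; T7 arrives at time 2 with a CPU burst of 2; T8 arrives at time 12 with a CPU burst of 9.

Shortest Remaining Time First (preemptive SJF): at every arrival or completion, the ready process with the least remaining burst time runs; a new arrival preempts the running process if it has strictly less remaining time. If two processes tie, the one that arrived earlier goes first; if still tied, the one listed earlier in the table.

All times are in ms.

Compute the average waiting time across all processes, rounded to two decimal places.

11.00

Gantt: | idle 0-2 | T7 2-4 | idle 4-6 | T4 6-13 | T2 13-17 | T3 17-21 | T5 21-27 | T1 27-35 | T8 35-44 | T6 44-54 |
Completion: T1=35  T2=17  T3=21  T4=13  T5=27  T6=54  T7=4  T8=44
Waiting times: T1=13, T2=3, T3=5, T4=0, T5=7, T6=37, T7=0, T8=23
Average waiting = (13+3+5+0+7+37+0+23) / 8 = 88/8 = 11.00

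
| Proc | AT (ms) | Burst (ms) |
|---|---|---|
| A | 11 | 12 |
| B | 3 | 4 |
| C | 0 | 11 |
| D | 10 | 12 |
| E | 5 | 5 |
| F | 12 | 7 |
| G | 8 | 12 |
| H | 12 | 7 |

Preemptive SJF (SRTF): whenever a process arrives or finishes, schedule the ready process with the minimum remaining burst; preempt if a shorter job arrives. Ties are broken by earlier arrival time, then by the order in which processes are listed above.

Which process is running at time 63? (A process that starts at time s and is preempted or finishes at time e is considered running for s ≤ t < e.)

Timeline: | C 0-3 | B 3-7 | E 7-12 | F 12-19 | H 19-26 | C 26-34 | G 34-46 | D 46-58 | A 58-70 |
Completion: A=70  B=7  C=34  D=58  E=12  F=19  G=46  H=26

A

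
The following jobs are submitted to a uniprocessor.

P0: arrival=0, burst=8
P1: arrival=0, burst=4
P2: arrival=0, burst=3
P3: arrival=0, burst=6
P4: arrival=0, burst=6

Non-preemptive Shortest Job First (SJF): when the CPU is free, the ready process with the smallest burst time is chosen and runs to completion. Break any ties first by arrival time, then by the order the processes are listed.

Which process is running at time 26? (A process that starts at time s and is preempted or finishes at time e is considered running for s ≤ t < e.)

Gantt: | P2 0-3 | P1 3-7 | P3 7-13 | P4 13-19 | P0 19-27 |
Completion: P0=27  P1=7  P2=3  P3=13  P4=19

P0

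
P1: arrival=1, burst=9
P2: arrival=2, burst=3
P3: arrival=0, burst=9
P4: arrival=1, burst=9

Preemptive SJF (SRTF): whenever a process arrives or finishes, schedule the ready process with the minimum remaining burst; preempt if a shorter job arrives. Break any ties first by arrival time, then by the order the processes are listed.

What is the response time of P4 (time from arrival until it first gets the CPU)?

Gantt: | P3 0-2 | P2 2-5 | P3 5-12 | P1 12-21 | P4 21-30 |
Completion: P1=21  P2=5  P3=12  P4=30
Turnaround (C−A): P1=20  P2=3  P3=12  P4=29
Response(P4) = first start − arrival = 21 − 1 = 20

20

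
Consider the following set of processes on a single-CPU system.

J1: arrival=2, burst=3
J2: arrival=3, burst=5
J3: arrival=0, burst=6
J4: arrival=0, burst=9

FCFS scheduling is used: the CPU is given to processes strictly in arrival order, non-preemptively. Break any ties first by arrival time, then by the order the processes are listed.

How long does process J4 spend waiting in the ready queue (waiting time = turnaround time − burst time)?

6

Timeline: | J3 0-6 | J4 6-15 | J1 15-18 | J2 18-23 |
Completion: J1=18  J2=23  J3=6  J4=15
Turnaround (C−A): J1=16  J2=20  J3=6  J4=15
Waiting(J4) = turnaround − burst = 15 − 9 = 6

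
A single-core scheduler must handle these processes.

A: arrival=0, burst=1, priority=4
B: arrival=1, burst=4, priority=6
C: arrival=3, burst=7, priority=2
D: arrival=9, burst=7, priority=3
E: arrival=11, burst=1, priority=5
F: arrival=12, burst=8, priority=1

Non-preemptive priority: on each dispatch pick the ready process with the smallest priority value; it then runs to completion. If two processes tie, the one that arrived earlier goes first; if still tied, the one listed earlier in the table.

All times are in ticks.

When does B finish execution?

5

Gantt: | A 0-1 | B 1-5 | C 5-12 | F 12-20 | D 20-27 | E 27-28 |
Completion: A=1  B=5  C=12  D=27  E=28  F=20
Turnaround (C−A): A=1  B=4  C=9  D=18  E=17  F=8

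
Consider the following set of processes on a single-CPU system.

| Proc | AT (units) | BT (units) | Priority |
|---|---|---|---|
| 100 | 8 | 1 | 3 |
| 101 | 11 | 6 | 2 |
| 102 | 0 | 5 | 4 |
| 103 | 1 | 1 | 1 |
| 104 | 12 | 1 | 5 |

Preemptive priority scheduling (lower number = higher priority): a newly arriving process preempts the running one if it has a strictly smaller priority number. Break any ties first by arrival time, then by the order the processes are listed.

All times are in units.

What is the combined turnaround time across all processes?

20

Timeline: | 102 0-1 | 103 1-2 | 102 2-6 | idle 6-8 | 100 8-9 | idle 9-11 | 101 11-17 | 104 17-18 |
Completion: 100=9  101=17  102=6  103=2  104=18
Turnaround = completion − arrival: 100=1, 101=6, 102=6, 103=1, 104=6
Total turnaround = 1 + 6 + 6 + 1 + 6 = 20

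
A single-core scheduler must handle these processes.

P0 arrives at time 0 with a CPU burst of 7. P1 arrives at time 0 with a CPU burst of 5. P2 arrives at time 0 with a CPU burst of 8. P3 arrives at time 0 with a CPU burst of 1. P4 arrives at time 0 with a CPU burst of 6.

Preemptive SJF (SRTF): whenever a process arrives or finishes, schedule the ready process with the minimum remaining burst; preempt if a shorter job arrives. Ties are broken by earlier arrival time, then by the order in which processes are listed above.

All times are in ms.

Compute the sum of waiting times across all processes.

Schedule: | P3 0-1 | P1 1-6 | P4 6-12 | P0 12-19 | P2 19-27 |
Completion: P0=19  P1=6  P2=27  P3=1  P4=12
Turnaround (C−A): P0=19  P1=6  P2=27  P3=1  P4=12
Waiting = turnaround − burst: P0=12, P1=1, P2=19, P3=0, P4=6
Total waiting = 12 + 1 + 19 + 0 + 6 = 38

38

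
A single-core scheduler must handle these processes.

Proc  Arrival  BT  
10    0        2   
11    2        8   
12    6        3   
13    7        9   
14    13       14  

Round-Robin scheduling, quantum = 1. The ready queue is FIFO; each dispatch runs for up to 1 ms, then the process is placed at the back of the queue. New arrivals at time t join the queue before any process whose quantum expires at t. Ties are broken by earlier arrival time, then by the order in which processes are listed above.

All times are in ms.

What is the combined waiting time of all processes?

Timeline: | 10 0-2 | 11 2-6 | 12 6-7 | 11 7-8 | 13 8-9 | 12 9-10 | 11 10-11 | 13 11-12 | 12 12-13 | 11 13-14 | 13 14-15 | 14 15-16 | 11 16-17 | 13 17-18 | 14 18-19 | 13 19-20 | 14 20-21 | 13 21-22 | 14 22-23 | 13 23-24 | 14 24-25 | 13 25-26 | 14 26-27 | 13 27-28 | 14 28-36 |
Completion: 10=2  11=17  12=13  13=28  14=36
Turnaround (C−A): 10=2  11=15  12=7  13=21  14=23
Waiting = turnaround − burst: 10=0, 11=7, 12=4, 13=12, 14=9
Total waiting = 0 + 7 + 4 + 12 + 9 = 32

32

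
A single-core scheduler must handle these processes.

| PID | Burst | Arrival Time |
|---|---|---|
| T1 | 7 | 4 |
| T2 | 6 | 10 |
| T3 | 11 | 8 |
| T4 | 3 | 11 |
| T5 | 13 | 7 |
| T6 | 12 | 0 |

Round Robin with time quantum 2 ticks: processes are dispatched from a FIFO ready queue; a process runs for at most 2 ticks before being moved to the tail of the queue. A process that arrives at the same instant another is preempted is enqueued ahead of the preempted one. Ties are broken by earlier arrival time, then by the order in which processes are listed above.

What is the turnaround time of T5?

45

Schedule: | T6 0-4 | T1 4-6 | T6 6-8 | T1 8-10 | T5 10-12 | T3 12-14 | T6 14-16 | T2 16-18 | T1 18-20 | T4 20-22 | T5 22-24 | T3 24-26 | T6 26-28 | T2 28-30 | T1 30-31 | T4 31-32 | T5 32-34 | T3 34-36 | T6 36-38 | T2 38-40 | T5 40-42 | T3 42-44 | T5 44-46 | T3 46-48 | T5 48-50 | T3 50-51 | T5 51-52 |
Completion: T1=31  T2=40  T3=51  T4=32  T5=52  T6=38
Turnaround(T5) = completion − arrival = 52 − 7 = 45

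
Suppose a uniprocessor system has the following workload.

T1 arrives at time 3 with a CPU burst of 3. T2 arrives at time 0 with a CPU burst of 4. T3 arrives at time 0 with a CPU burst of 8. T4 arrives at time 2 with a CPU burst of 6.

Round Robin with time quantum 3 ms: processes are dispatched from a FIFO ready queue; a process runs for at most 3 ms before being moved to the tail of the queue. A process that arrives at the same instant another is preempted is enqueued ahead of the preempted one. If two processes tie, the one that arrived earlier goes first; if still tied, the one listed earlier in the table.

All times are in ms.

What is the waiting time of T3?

Schedule: | T2 0-3 | T3 3-6 | T4 6-9 | T1 9-12 | T2 12-13 | T3 13-16 | T4 16-19 | T3 19-21 |
Completion: T1=12  T2=13  T3=21  T4=19
Turnaround (C−A): T1=9  T2=13  T3=21  T4=17
Waiting(T3) = turnaround − burst = 21 − 8 = 13

13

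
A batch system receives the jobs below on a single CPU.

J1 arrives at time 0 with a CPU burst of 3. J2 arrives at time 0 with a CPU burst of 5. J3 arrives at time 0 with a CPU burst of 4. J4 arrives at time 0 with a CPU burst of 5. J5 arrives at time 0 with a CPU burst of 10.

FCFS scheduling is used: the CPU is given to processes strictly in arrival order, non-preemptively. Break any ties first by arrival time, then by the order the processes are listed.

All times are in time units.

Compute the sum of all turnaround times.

67

Gantt: | J1 0-3 | J2 3-8 | J3 8-12 | J4 12-17 | J5 17-27 |
Completion: J1=3  J2=8  J3=12  J4=17  J5=27
Turnaround (C−A): J1=3  J2=8  J3=12  J4=17  J5=27
Turnaround = completion − arrival: J1=3, J2=8, J3=12, J4=17, J5=27
Total turnaround = 3 + 8 + 12 + 17 + 27 = 67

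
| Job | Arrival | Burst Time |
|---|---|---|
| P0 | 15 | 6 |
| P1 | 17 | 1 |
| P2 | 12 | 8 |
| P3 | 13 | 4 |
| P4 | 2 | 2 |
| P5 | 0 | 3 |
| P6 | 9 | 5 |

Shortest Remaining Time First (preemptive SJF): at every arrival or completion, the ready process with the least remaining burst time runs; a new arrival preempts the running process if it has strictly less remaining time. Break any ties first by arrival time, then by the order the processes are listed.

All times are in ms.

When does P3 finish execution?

18

Schedule: | P5 0-3 | P4 3-5 | idle 5-9 | P6 9-14 | P3 14-18 | P1 18-19 | P0 19-25 | P2 25-33 |
Completion: P0=25  P1=19  P2=33  P3=18  P4=5  P5=3  P6=14
Turnaround (C−A): P0=10  P1=2  P2=21  P3=5  P4=3  P5=3  P6=5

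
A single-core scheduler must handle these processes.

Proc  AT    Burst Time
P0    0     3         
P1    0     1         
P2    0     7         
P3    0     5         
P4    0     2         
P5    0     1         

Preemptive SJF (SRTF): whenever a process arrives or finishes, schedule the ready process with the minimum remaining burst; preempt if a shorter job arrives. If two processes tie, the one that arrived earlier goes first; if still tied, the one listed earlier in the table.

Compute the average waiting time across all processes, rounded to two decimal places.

4.33

Gantt: | P1 0-1 | P5 1-2 | P4 2-4 | P0 4-7 | P3 7-12 | P2 12-19 |
Completion: P0=7  P1=1  P2=19  P3=12  P4=4  P5=2
Waiting times: P0=4, P1=0, P2=12, P3=7, P4=2, P5=1
Average waiting = (4+0+12+7+2+1) / 6 = 26/6 = 4.33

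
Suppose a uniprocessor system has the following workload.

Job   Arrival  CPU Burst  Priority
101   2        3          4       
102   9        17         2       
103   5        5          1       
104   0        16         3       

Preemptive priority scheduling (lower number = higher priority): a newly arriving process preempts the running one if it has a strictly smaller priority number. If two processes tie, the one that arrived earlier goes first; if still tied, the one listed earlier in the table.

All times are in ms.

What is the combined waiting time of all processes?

Schedule: | 104 0-5 | 103 5-10 | 102 10-27 | 104 27-38 | 101 38-41 |
Completion: 101=41  102=27  103=10  104=38
Waiting = turnaround − burst: 101=36, 102=1, 103=0, 104=22
Total waiting = 36 + 1 + 0 + 22 = 59

59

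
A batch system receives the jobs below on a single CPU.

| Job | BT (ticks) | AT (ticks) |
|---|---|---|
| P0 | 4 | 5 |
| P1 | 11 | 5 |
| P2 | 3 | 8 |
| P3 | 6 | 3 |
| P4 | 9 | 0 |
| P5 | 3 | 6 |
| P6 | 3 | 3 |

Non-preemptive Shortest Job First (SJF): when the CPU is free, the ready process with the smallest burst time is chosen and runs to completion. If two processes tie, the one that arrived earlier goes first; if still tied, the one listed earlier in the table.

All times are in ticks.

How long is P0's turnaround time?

17

Gantt: | P4 0-9 | P6 9-12 | P5 12-15 | P2 15-18 | P0 18-22 | P3 22-28 | P1 28-39 |
Completion: P0=22  P1=39  P2=18  P3=28  P4=9  P5=15  P6=12
Turnaround(P0) = completion − arrival = 22 − 5 = 17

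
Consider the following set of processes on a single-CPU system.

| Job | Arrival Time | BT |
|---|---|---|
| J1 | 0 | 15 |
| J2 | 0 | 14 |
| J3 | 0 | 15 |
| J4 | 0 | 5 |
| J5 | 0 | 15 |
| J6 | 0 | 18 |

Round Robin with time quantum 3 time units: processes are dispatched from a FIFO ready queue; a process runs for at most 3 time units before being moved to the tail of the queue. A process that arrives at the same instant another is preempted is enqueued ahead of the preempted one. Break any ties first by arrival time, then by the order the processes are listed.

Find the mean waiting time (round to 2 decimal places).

52.67

Schedule: | J1 0-3 | J2 3-6 | J3 6-9 | J4 9-12 | J5 12-15 | J6 15-18 | J1 18-21 | J2 21-24 | J3 24-27 | J4 27-29 | J5 29-32 | J6 32-35 | J1 35-38 | J2 38-41 | J3 41-44 | J5 44-47 | J6 47-50 | J1 50-53 | J2 53-56 | J3 56-59 | J5 59-62 | J6 62-65 | J1 65-68 | J2 68-70 | J3 70-73 | J5 73-76 | J6 76-82 |
Completion: J1=68  J2=70  J3=73  J4=29  J5=76  J6=82
Waiting times: J1=53, J2=56, J3=58, J4=24, J5=61, J6=64
Average waiting = (53+56+58+24+61+64) / 6 = 316/6 = 52.67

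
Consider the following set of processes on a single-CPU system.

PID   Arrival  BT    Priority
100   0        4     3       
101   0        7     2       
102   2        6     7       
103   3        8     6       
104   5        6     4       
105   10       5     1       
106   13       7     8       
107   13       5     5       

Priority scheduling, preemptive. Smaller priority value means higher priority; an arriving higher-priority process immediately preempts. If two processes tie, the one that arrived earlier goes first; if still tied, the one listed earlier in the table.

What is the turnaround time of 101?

Schedule: | 101 0-7 | 100 7-10 | 105 10-15 | 100 15-16 | 104 16-22 | 107 22-27 | 103 27-35 | 102 35-41 | 106 41-48 |
Completion: 100=16  101=7  102=41  103=35  104=22  105=15  106=48  107=27
Turnaround(101) = completion − arrival = 7 − 0 = 7

7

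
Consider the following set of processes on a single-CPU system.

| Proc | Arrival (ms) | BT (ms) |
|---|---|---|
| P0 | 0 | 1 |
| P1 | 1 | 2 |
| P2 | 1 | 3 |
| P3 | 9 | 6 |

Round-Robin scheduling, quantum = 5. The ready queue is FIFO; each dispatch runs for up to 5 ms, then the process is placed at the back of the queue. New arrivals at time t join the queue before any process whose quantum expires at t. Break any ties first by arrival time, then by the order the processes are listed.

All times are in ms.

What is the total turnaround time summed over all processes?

14

Gantt: | P0 0-1 | P1 1-3 | P2 3-6 | idle 6-9 | P3 9-15 |
Completion: P0=1  P1=3  P2=6  P3=15
Turnaround (C−A): P0=1  P1=2  P2=5  P3=6
Turnaround = completion − arrival: P0=1, P1=2, P2=5, P3=6
Total turnaround = 1 + 2 + 5 + 6 = 14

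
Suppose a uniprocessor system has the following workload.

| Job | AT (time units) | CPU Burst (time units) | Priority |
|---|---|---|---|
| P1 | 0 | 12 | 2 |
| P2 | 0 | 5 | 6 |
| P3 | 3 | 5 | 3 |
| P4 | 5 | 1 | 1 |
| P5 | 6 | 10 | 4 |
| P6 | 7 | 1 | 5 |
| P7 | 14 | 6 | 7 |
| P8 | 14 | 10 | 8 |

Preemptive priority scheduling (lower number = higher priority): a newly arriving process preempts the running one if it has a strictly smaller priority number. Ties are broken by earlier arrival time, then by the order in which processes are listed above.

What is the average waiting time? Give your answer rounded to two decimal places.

14.88

Schedule: | P1 0-5 | P4 5-6 | P1 6-13 | P3 13-18 | P5 18-28 | P6 28-29 | P2 29-34 | P7 34-40 | P8 40-50 |
Completion: P1=13  P2=34  P3=18  P4=6  P5=28  P6=29  P7=40  P8=50
Turnaround (C−A): P1=13  P2=34  P3=15  P4=1  P5=22  P6=22  P7=26  P8=36
Waiting times: P1=1, P2=29, P3=10, P4=0, P5=12, P6=21, P7=20, P8=26
Average waiting = (1+29+10+0+12+21+20+26) / 8 = 119/8 = 14.88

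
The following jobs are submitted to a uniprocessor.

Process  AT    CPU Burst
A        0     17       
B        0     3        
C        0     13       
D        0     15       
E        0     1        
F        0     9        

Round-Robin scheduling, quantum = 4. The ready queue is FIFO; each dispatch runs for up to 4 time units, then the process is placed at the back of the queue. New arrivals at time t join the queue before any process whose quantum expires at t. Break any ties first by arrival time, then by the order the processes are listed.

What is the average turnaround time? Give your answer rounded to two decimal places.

Schedule: | A 0-4 | B 4-7 | C 7-11 | D 11-15 | E 15-16 | F 16-20 | A 20-24 | C 24-28 | D 28-32 | F 32-36 | A 36-40 | C 40-44 | D 44-48 | F 48-49 | A 49-53 | C 53-54 | D 54-57 | A 57-58 |
Completion: A=58  B=7  C=54  D=57  E=16  F=49
Turnaround times: A=58, B=7, C=54, D=57, E=16, F=49
Average turnaround = (58+7+54+57+16+49) / 6 = 241/6 = 40.17

40.17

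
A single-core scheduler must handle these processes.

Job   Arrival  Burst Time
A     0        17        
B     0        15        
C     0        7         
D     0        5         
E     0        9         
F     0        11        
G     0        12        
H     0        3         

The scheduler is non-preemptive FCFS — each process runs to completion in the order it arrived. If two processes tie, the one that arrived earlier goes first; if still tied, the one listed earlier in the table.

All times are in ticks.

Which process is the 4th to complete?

D

Timeline: | A 0-17 | B 17-32 | C 32-39 | D 39-44 | E 44-53 | F 53-64 | G 64-76 | H 76-79 |
Completion: A=17  B=32  C=39  D=44  E=53  F=64  G=76  H=79
Finish order: A → B → C → D → E → F → G → H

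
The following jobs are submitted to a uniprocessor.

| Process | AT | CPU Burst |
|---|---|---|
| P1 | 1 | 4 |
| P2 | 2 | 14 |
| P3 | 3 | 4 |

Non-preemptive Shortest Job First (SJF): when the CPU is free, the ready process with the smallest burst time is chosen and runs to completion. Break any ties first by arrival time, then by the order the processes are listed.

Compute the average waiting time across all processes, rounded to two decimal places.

Gantt: | idle 0-1 | P1 1-5 | P3 5-9 | P2 9-23 |
Completion: P1=5  P2=23  P3=9
Waiting times: P1=0, P2=7, P3=2
Average waiting = (0+7+2) / 3 = 9/3 = 3.00

3.00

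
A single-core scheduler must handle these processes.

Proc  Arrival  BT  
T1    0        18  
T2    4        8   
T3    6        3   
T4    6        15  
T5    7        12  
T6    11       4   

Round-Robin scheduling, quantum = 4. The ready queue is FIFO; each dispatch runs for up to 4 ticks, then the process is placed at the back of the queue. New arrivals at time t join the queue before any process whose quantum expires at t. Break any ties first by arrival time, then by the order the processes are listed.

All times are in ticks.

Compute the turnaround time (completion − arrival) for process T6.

20

Schedule: | T1 0-4 | T2 4-8 | T1 8-12 | T3 12-15 | T4 15-19 | T5 19-23 | T2 23-27 | T6 27-31 | T1 31-35 | T4 35-39 | T5 39-43 | T1 43-47 | T4 47-51 | T5 51-55 | T1 55-57 | T4 57-60 |
Completion: T1=57  T2=27  T3=15  T4=60  T5=55  T6=31
Turnaround(T6) = completion − arrival = 31 − 11 = 20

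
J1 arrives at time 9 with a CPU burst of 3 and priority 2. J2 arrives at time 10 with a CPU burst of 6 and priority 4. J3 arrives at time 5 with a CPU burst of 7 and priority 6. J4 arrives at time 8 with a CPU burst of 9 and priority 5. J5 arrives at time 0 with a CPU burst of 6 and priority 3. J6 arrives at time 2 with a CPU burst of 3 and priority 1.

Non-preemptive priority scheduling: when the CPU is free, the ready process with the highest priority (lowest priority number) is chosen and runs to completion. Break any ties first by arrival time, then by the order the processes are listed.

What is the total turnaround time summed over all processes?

72

Timeline: | J5 0-6 | J6 6-9 | J1 9-12 | J2 12-18 | J4 18-27 | J3 27-34 |
Completion: J1=12  J2=18  J3=34  J4=27  J5=6  J6=9
Turnaround = completion − arrival: J1=3, J2=8, J3=29, J4=19, J5=6, J6=7
Total turnaround = 3 + 8 + 29 + 19 + 6 + 7 = 72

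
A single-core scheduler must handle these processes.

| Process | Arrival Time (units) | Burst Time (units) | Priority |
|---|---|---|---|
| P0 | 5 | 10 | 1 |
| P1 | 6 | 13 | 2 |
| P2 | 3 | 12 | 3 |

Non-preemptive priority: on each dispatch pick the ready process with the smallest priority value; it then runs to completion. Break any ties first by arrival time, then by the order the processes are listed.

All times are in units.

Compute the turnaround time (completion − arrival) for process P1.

Schedule: | idle 0-3 | P2 3-15 | P0 15-25 | P1 25-38 |
Completion: P0=25  P1=38  P2=15
Turnaround(P1) = completion − arrival = 38 − 6 = 32

32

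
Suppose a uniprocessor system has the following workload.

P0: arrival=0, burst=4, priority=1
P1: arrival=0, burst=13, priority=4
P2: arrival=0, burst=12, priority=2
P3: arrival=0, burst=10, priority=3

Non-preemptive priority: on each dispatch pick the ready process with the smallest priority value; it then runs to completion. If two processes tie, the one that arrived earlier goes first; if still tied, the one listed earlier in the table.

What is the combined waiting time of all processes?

46

Schedule: | P0 0-4 | P2 4-16 | P3 16-26 | P1 26-39 |
Completion: P0=4  P1=39  P2=16  P3=26
Turnaround (C−A): P0=4  P1=39  P2=16  P3=26
Waiting = turnaround − burst: P0=0, P1=26, P2=4, P3=16
Total waiting = 0 + 26 + 4 + 16 = 46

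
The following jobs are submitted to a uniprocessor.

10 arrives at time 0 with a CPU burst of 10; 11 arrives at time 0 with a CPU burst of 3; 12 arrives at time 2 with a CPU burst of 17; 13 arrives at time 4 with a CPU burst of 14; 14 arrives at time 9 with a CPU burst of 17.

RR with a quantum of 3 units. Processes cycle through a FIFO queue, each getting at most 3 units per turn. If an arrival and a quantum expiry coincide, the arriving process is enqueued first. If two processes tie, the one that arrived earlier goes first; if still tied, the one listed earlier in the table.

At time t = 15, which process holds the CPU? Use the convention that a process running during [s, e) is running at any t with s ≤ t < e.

14

Schedule: | 10 0-3 | 11 3-6 | 12 6-9 | 10 9-12 | 13 12-15 | 14 15-18 | 12 18-21 | 10 21-24 | 13 24-27 | 14 27-30 | 12 30-33 | 10 33-34 | 13 34-37 | 14 37-40 | 12 40-43 | 13 43-46 | 14 46-49 | 12 49-52 | 13 52-54 | 14 54-57 | 12 57-59 | 14 59-61 |
Completion: 10=34  11=6  12=59  13=54  14=61
Turnaround (C−A): 10=34  11=6  12=57  13=50  14=52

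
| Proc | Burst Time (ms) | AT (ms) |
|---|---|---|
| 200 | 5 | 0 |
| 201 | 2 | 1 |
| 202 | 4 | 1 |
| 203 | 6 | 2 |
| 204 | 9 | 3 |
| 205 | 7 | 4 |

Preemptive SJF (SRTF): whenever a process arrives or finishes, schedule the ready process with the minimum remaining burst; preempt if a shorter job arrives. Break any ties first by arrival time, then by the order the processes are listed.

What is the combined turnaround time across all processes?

84

Timeline: | 200 0-1 | 201 1-3 | 200 3-7 | 202 7-11 | 203 11-17 | 205 17-24 | 204 24-33 |
Completion: 200=7  201=3  202=11  203=17  204=33  205=24
Turnaround (C−A): 200=7  201=2  202=10  203=15  204=30  205=20
Turnaround = completion − arrival: 200=7, 201=2, 202=10, 203=15, 204=30, 205=20
Total turnaround = 7 + 2 + 10 + 15 + 30 + 20 = 84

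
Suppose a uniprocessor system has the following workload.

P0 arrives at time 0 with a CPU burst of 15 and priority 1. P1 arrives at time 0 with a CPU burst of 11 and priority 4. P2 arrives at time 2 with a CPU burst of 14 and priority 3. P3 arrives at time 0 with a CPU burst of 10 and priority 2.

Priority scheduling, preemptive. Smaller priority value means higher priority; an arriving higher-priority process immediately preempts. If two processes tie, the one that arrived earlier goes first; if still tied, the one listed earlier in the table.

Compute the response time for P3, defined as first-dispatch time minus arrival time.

15

Schedule: | P0 0-15 | P3 15-25 | P2 25-39 | P1 39-50 |
Completion: P0=15  P1=50  P2=39  P3=25
Turnaround (C−A): P0=15  P1=50  P2=37  P3=25
Response(P3) = first start − arrival = 15 − 0 = 15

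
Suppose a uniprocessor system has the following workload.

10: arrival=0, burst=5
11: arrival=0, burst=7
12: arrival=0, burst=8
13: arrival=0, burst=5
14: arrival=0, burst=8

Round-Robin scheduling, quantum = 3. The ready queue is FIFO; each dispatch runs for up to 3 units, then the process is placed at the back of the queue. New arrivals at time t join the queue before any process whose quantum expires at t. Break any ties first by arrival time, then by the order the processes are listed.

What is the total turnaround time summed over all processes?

Gantt: | 10 0-3 | 11 3-6 | 12 6-9 | 13 9-12 | 14 12-15 | 10 15-17 | 11 17-20 | 12 20-23 | 13 23-25 | 14 25-28 | 11 28-29 | 12 29-31 | 14 31-33 |
Completion: 10=17  11=29  12=31  13=25  14=33
Turnaround (C−A): 10=17  11=29  12=31  13=25  14=33
Turnaround = completion − arrival: 10=17, 11=29, 12=31, 13=25, 14=33
Total turnaround = 17 + 29 + 31 + 25 + 33 = 135

135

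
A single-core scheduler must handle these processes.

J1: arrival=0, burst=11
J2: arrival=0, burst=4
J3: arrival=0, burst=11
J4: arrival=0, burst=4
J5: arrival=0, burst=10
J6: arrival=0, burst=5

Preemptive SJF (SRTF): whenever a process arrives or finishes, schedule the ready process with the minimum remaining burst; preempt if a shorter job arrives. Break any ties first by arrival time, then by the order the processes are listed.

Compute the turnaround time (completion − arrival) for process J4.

Schedule: | J2 0-4 | J4 4-8 | J6 8-13 | J5 13-23 | J1 23-34 | J3 34-45 |
Completion: J1=34  J2=4  J3=45  J4=8  J5=23  J6=13
Turnaround(J4) = completion − arrival = 8 − 0 = 8

8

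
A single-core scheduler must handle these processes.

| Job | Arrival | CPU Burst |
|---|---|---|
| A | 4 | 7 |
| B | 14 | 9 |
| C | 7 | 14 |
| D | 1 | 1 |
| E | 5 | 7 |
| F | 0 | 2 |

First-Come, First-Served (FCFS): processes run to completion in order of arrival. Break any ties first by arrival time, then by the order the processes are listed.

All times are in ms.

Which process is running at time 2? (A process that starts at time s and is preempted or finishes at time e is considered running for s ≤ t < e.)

D

Gantt: | F 0-2 | D 2-3 | idle 3-4 | A 4-11 | E 11-18 | C 18-32 | B 32-41 |
Completion: A=11  B=41  C=32  D=3  E=18  F=2
Turnaround (C−A): A=7  B=27  C=25  D=2  E=13  F=2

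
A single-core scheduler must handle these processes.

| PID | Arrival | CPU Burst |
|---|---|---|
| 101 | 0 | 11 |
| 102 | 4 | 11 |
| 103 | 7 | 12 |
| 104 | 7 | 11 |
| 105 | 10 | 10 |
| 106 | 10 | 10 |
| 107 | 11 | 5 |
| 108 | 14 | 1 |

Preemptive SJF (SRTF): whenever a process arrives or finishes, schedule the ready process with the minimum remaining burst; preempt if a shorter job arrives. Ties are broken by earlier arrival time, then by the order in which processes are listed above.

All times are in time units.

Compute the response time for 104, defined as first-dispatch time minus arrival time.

41

Schedule: | 101 0-11 | 107 11-14 | 108 14-15 | 107 15-17 | 105 17-27 | 106 27-37 | 102 37-48 | 104 48-59 | 103 59-71 |
Completion: 101=11  102=48  103=71  104=59  105=27  106=37  107=17  108=15
Turnaround (C−A): 101=11  102=44  103=64  104=52  105=17  106=27  107=6  108=1
Response(104) = first start − arrival = 48 − 7 = 41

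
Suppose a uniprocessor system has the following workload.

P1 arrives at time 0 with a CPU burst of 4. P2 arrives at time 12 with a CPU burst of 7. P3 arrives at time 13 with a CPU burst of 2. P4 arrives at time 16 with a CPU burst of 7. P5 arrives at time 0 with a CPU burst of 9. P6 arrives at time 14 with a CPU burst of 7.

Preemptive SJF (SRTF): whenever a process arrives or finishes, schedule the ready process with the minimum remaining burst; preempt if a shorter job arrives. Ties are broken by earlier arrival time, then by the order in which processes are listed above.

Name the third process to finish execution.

P3

Schedule: | P1 0-4 | P5 4-13 | P3 13-15 | P2 15-22 | P6 22-29 | P4 29-36 |
Completion: P1=4  P2=22  P3=15  P4=36  P5=13  P6=29
Finish order: P1 → P5 → P3 → P2 → P6 → P4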